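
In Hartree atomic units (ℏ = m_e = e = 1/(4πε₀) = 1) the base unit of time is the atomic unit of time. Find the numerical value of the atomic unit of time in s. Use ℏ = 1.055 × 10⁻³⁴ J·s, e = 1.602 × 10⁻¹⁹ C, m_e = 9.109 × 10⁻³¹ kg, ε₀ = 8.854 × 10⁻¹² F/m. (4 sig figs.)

τ_au = (4πε₀)²ℏ³/(m_e e⁴)
E_h = 4.354 × 10⁻¹⁸ J
ℏ/E_h = 2.423 × 10⁻¹⁷ s

2.423 × 10⁻¹⁷ s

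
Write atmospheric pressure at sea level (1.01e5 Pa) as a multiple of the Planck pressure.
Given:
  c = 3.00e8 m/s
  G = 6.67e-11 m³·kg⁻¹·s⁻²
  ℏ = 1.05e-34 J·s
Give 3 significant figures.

2.16e-109

Planck pressure: p_P = c⁷/(ℏG²) = 4.68e113 Pa.
1.01e5 / 4.68e113 = 2.16e-109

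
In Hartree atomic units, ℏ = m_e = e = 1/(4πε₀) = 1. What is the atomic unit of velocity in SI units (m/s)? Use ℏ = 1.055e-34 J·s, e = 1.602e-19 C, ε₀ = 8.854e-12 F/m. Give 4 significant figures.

2.186e6 m/s

The unique combination of the constants set to 1 with dimensions of velocity is v_au = e²/(4πε₀ℏ).
  = 2.566e-38 / 1.174e-44
  = 2.186e6 m/s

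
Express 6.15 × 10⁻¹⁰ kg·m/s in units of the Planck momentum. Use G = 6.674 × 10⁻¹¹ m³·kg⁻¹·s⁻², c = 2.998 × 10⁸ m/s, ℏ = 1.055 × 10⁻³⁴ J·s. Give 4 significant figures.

9.423 × 10⁻¹¹

Planck momentum: p_P = √(ℏc³/G) = 6.527 kg·m/s.
6.15 × 10⁻¹⁰ / 6.527 = 9.423 × 10⁻¹¹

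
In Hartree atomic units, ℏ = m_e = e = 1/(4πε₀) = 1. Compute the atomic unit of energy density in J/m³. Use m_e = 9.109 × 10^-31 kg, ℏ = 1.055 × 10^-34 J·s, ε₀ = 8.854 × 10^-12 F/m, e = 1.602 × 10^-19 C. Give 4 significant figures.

From ℏ = m_e = e = 1/(4πε₀) = 1 the energy density scale is u_au = E_h/a₀³ = m_e⁴e¹⁰/((4πε₀)⁵ℏ⁸).
E_h = 4.354 × 10^-18 J
a₀ = 5.297 × 10^-11 m
E_h/a₀³ = 2.929 × 10^13 J/m³

2.929 × 10^13 J/m³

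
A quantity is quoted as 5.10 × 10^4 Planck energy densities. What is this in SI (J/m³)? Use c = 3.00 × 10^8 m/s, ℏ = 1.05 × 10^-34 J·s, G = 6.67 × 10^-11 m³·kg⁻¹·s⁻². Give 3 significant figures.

One Planck energy density: u_P = c⁷/(ℏG²) = 4.68 × 10^113 J/m³.
5.10 × 10^4 × 4.68 × 10^113 J/m³ = 2.39 × 10^118 J/m³

2.39 × 10^118 J/m³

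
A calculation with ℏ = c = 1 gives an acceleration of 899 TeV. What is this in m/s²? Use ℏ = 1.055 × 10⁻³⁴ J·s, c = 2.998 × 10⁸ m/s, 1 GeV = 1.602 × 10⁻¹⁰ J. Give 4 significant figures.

Acceleration is [L]/[T]² = c·[E]/ℏ.
1 GeV → c/ℏ × (1 GeV in J) = 4.552 × 10³² m/s².
Convert the energy scale: 899 TeV = 8.99 × 10⁵ GeV.
Result: 8.99 × 10⁵ × 4.552 × 10³² = 4.093 × 10³⁸ m/s².

4.093 × 10³⁸ m/s²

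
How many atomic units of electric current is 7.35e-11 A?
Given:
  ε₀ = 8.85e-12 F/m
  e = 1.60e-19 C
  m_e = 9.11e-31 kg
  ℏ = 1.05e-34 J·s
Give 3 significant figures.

1.10e-8

atomic unit of electric current: I_au = e E_h/ℏ = m_e e⁵/((4πε₀)²ℏ³) = 6.67e-3 A.
7.35e-11 / 6.67e-3 = 1.10e-8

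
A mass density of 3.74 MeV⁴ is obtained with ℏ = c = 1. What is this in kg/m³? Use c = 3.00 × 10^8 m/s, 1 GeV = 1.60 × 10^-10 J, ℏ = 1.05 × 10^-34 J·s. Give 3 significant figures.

Mass density is [E]/(c²[L]³) = [E]⁴/(ℏ³c⁵).
1 GeV⁴ → 1/(ℏ³c⁵) × (1 GeV in J)⁴ = 2.33 × 10^20 kg/m³.
Convert the energy scale: 3.74 MeV⁴ = 3.74 × 10^-12 GeV⁴.
Result: 3.74 × 10^-12 × 2.33 × 10^20 = 8.71 × 10^8 kg/m³.

8.71 × 10^8 kg/m³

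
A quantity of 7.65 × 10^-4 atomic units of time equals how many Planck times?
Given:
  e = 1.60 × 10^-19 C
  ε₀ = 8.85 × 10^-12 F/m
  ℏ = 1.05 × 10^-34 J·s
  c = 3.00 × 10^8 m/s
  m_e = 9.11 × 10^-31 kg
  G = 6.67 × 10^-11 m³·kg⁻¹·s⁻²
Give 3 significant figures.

atomic unit of time: τ_au = (4πε₀)²ℏ³/(m_e e⁴) = 2.40 × 10^-17 s
Planck time: t_P = √(ℏG/c⁵) = 5.37 × 10^-44 s
7.65 × 10^-4 × 2.40 × 10^-17 / 5.37 × 10^-44 = 3.42 × 10^23

3.42 × 10^23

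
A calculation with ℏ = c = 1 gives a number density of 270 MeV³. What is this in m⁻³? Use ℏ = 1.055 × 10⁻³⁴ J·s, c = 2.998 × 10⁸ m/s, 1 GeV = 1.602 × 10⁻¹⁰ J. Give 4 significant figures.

3.508 × 10⁴⁰ m⁻³

Number density is [L]⁻³ = [E]³/(ℏc)³.
1 GeV³ → 1/(ℏc)³ × (1 GeV in J)³ = 1.299 × 10⁴⁷ m⁻³.
Convert the energy scale: 270 MeV³ = 2.70 × 10⁻⁷ GeV³.
Result: 2.70 × 10⁻⁷ × 1.299 × 10⁴⁷ = 3.508 × 10⁴⁰ m⁻³.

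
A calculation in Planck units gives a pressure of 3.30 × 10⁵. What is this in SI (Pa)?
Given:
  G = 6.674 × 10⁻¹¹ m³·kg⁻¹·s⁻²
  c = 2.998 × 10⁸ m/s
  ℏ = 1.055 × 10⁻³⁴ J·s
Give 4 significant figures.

1.529 × 10¹¹⁹ Pa

One Planck pressure: p_P = c⁷/(ℏG²) = 4.632 × 10¹¹³ Pa.
3.30 × 10⁵ × 4.632 × 10¹¹³ Pa = 1.529 × 10¹¹⁹ Pa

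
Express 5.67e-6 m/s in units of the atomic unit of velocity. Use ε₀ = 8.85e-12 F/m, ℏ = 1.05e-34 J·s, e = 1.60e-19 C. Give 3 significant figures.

2.59e-12

atomic unit of velocity: v_au = e²/(4πε₀ℏ) = 2.19e6 m/s.
5.67e-6 / 2.19e6 = 2.59e-12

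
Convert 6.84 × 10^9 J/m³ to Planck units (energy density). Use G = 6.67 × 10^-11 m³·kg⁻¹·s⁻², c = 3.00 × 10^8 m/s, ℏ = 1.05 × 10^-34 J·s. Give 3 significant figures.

1.46 × 10^-104

Planck energy density: u_P = c⁷/(ℏG²) = 4.68 × 10^113 J/m³.
6.84 × 10^9 / 4.68 × 10^113 = 1.46 × 10^-104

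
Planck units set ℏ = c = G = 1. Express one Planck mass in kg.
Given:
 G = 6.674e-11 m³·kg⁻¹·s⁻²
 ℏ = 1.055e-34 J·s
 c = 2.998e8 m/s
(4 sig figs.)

2.177e-8 kg

The unique combination of the constants set to 1 with dimensions of mass is m_P = √(ℏc/G).
  = √(4.739e-16)
  = 2.177e-8 kg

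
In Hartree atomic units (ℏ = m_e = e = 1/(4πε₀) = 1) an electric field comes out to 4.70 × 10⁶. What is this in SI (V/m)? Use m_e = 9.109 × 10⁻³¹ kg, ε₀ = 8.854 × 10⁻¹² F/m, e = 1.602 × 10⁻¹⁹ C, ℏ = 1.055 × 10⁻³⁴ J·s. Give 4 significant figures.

2.412 × 10¹⁸ V/m

One atomic unit of electric field: E_au = E_h/(e a₀) = m_e²e⁵/((4πε₀)³ℏ⁴) = 5.131 × 10¹¹ V/m.
4.70 × 10⁶ × 5.131 × 10¹¹ V/m = 2.412 × 10¹⁸ V/m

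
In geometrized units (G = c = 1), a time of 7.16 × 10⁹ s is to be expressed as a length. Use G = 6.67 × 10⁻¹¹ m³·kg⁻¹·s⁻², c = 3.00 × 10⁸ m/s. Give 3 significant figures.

Time → length via c.
7.16 × 10⁹ s × (c) = 2.15 × 10¹⁸ m

2.15 × 10¹⁸ m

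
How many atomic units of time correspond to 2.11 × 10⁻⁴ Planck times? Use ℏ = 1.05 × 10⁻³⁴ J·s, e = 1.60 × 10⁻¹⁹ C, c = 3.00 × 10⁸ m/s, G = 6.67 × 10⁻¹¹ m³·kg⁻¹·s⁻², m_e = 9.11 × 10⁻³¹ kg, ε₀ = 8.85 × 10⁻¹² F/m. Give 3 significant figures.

4.72 × 10⁻³¹

Planck time: t_P = √(ℏG/c⁵) = 5.37 × 10⁻⁴⁴ s
atomic unit of time: τ_au = (4πε₀)²ℏ³/(m_e e⁴) = 2.40 × 10⁻¹⁷ s
2.11 × 10⁻⁴ × 5.37 × 10⁻⁴⁴ / 2.40 × 10⁻¹⁷ = 4.72 × 10⁻³¹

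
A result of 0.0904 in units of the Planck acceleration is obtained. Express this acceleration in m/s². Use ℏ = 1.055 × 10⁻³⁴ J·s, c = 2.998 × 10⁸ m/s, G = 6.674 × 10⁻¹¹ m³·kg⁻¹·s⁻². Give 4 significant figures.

5.026 × 10⁵⁰ m/s²

One Planck acceleration: a_P = √(c⁷/(ℏG)) = 5.560 × 10⁵¹ m/s².
0.0904 × 5.560 × 10⁵¹ m/s² = 5.026 × 10⁵⁰ m/s²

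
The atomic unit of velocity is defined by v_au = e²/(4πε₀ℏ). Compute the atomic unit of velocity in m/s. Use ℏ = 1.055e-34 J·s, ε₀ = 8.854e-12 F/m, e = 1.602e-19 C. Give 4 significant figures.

2.186e6 m/s

v_au = e²/(4πε₀ℏ)
  = 2.566e-38 / 1.174e-44
  = 2.186e6 m/s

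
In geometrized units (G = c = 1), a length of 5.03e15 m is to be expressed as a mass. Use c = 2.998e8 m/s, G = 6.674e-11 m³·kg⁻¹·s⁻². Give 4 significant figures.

6.774e42 kg

Length → mass via c²/G.
5.03e15 m × (c²/G) = 6.774e42 kg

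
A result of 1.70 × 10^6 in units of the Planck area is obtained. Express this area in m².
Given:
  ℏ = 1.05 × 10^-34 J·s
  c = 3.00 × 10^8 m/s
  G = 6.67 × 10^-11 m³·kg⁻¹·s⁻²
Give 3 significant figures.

4.41 × 10^-64 m²

One Planck area: A_P = ℏG/c³ = 2.59 × 10^-70 m².
1.70 × 10^6 × 2.59 × 10^-70 m² = 4.41 × 10^-64 m²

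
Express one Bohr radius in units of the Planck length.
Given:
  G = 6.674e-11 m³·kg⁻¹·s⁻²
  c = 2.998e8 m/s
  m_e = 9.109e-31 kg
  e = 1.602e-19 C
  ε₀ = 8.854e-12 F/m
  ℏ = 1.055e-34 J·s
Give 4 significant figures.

Bohr radius: a₀ = 4πε₀ℏ²/(m_e e²) = 5.297e-11 m
Planck length: ℓ_P = √(ℏG/c³) = 1.616e-35 m
ratio = 5.297e-11 / 1.616e-35 = 3.277e24

3.277e24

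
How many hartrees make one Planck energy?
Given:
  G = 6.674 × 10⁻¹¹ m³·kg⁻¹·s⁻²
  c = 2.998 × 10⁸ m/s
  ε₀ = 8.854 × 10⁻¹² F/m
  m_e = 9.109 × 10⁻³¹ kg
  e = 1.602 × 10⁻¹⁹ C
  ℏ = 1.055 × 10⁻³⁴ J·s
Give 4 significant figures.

4.494 × 10²⁶

Planck energy: E_P = √(ℏc⁵/G) = 1.957 × 10⁹ J
hartree: E_h = m_e e⁴/(4πε₀ℏ)² = 4.354 × 10⁻¹⁸ J
ratio = 1.957 × 10⁹ / 4.354 × 10⁻¹⁸ = 4.494 × 10²⁶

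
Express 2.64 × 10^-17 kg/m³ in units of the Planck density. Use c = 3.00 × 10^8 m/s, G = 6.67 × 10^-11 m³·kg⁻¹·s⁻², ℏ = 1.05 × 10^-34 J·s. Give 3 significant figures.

5.08 × 10^-114

Planck density: ρ_P = c⁵/(ℏG²) = 5.20 × 10^96 kg/m³.
2.64 × 10^-17 / 5.20 × 10^96 = 5.08 × 10^-114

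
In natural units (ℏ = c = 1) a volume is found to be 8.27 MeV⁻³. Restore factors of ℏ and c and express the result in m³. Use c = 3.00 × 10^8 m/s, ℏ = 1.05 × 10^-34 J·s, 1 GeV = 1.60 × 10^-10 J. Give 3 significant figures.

6.31 × 10^-38 m³

Volume is [L]³ = [E]⁻³·(ℏc)³.
1 GeV⁻³ → (ℏc)³ × (1 GeV in J)⁻³ = 7.63 × 10^-48 m³.
Convert the energy scale: 8.27 MeV⁻³ = 8.27 × 10^9 GeV⁻³.
Result: 8.27 × 10^9 × 7.63 × 10^-48 = 6.31 × 10^-38 m³.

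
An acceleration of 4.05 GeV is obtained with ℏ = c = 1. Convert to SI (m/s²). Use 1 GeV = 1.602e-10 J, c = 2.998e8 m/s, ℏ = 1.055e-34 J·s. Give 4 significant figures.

1.844e33 m/s²

Acceleration is [L]/[T]² = c·[E]/ℏ.
1 GeV → c/ℏ × (1 GeV in J) = 4.552e32 m/s².
Result: 4.05 × 4.552e32 = 1.844e33 m/s².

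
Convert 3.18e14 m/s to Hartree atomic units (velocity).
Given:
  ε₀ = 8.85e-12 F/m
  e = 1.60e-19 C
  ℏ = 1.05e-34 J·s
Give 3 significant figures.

1.45e8

atomic unit of velocity: v_au = e²/(4πε₀ℏ) = 2.19e6 m/s.
3.18e14 / 2.19e6 = 1.45e8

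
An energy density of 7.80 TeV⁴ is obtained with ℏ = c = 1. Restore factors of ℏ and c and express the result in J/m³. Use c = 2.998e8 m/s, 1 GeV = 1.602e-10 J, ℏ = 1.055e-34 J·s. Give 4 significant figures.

1.624e50 J/m³

[E]/[L]³ = [E]⁴/(ℏc)³; restore (ℏc)⁻³.
1 GeV⁴ → 1/(ℏc)³ × (1 GeV in J)⁴ = 2.082e37 J/m³.
Convert the energy scale: 7.80 TeV⁴ = 7.80e12 GeV⁴.
Result: 7.80e12 × 2.082e37 = 1.624e50 J/m³.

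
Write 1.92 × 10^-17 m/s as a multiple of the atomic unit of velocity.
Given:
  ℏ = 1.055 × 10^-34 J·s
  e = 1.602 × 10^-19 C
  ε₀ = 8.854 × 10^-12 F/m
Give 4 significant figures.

atomic unit of velocity: v_au = e²/(4πε₀ℏ) = 2.186 × 10^6 m/s.
1.92 × 10^-17 / 2.186 × 10^6 = 8.782 × 10^-24

8.782 × 10^-24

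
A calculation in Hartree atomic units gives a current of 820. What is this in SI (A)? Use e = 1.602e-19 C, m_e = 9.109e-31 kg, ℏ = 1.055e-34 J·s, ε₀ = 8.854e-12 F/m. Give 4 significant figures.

One atomic unit of electric current: I_au = e E_h/ℏ = m_e e⁵/((4πε₀)²ℏ³) = 6.612e-3 A.
820 × 6.612e-3 A = 5.422 A

5.422 A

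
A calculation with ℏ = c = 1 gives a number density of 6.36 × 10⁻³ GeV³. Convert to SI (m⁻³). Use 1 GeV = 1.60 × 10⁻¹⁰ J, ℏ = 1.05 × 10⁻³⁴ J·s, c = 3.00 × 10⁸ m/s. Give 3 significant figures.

8.33 × 10⁴⁴ m⁻³

Number density is [L]⁻³ = [E]³/(ℏc)³.
1 GeV³ → 1/(ℏc)³ × (1 GeV in J)³ = 1.31 × 10⁴⁷ m⁻³.
Result: 6.36 × 10⁻³ × 1.31 × 10⁴⁷ = 8.33 × 10⁴⁴ m⁻³.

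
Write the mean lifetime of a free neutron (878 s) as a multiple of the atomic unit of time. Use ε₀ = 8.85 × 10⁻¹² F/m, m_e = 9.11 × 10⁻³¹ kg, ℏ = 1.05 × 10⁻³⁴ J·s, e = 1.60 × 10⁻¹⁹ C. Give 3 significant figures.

3.66 × 10¹⁹

atomic unit of time: τ_au = (4πε₀)²ℏ³/(m_e e⁴) = 2.40 × 10⁻¹⁷ s.
878 / 2.40 × 10⁻¹⁷ = 3.66 × 10¹⁹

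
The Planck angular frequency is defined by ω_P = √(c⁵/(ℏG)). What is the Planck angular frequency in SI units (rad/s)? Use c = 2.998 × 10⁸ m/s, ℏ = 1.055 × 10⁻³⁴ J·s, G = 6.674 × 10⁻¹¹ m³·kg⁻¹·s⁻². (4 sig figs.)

1.855 × 10⁴³ rad/s

ω_P = √(c⁵/(ℏG))
  = √(3.440 × 10⁸⁶)
  = 1.855 × 10⁴³ rad/s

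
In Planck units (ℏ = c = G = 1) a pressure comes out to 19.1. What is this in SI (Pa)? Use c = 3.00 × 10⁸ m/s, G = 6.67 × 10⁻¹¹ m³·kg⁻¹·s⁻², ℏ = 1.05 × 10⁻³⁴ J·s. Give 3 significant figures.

8.94 × 10¹¹⁴ Pa

One Planck pressure: p_P = c⁷/(ℏG²) = 4.68 × 10¹¹³ Pa.
19.1 × 4.68 × 10¹¹³ Pa = 8.94 × 10¹¹⁴ Pa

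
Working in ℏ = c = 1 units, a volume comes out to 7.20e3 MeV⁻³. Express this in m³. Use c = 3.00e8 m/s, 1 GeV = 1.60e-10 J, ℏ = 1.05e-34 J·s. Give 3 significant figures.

5.49e-35 m³

Volume is [L]³ = [E]⁻³·(ℏc)³.
1 GeV⁻³ → (ℏc)³ × (1 GeV in J)⁻³ = 7.63e-48 m³.
Convert the energy scale: 7.20e3 MeV⁻³ = 7.20e12 GeV⁻³.
Result: 7.20e12 × 7.63e-48 = 5.49e-35 m³.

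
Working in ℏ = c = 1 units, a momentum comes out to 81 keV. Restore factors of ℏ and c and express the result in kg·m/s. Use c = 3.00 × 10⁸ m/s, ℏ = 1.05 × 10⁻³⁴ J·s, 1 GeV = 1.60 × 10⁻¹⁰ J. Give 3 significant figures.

Momentum is [E]/c; divide by c.
1 GeV → 1/c × (1 GeV in J) = 5.33 × 10⁻¹⁹ kg·m/s.
Convert the energy scale: 81 keV = 8.10 × 10⁻⁵ GeV.
Result: 8.10 × 10⁻⁵ × 5.33 × 10⁻¹⁹ = 4.32 × 10⁻²³ kg·m/s.

4.32 × 10⁻²³ kg·m/s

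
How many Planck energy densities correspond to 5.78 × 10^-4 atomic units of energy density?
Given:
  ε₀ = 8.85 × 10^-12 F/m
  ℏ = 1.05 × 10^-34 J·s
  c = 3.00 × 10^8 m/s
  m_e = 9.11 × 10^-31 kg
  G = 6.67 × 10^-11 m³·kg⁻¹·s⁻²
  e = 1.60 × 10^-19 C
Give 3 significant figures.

atomic unit of energy density: u_au = E_h/a₀³ = m_e⁴e¹⁰/((4πε₀)⁵ℏ⁸) = 3.01 × 10^13 J/m³
Planck energy density: u_P = c⁷/(ℏG²) = 4.68 × 10^113 J/m³
5.78 × 10^-4 × 3.01 × 10^13 / 4.68 × 10^113 = 3.72 × 10^-104

3.72 × 10^-104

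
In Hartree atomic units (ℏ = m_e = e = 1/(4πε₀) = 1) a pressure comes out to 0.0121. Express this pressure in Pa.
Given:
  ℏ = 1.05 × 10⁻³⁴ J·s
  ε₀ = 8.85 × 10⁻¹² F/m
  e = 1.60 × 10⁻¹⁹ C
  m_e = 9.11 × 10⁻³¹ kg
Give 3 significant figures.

One atomic unit of pressure: P_au = E_h/a₀³ = m_e⁴e¹⁰/((4πε₀)⁵ℏ⁸) = 3.01 × 10¹³ Pa.
0.0121 × 3.01 × 10¹³ Pa = 3.65 × 10¹¹ Pa

3.65 × 10¹¹ Pa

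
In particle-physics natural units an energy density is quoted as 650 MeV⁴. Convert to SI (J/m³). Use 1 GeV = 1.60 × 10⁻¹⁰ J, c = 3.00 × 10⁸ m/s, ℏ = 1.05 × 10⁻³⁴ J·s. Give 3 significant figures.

[E]/[L]³ = [E]⁴/(ℏc)³; restore (ℏc)⁻³.
1 GeV⁴ → 1/(ℏc)³ × (1 GeV in J)⁴ = 2.10 × 10³⁷ J/m³.
Convert the energy scale: 650 MeV⁴ = 6.50 × 10⁻¹⁰ GeV⁴.
Result: 6.50 × 10⁻¹⁰ × 2.10 × 10³⁷ = 1.36 × 10²⁸ J/m³.

1.36 × 10²⁸ J/m³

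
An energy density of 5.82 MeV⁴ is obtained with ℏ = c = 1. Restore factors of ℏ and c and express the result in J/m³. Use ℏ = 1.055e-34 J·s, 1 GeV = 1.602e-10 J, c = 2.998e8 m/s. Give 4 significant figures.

1.211e26 J/m³

[E]/[L]³ = [E]⁴/(ℏc)³; restore (ℏc)⁻³.
1 GeV⁴ → 1/(ℏc)³ × (1 GeV in J)⁴ = 2.082e37 J/m³.
Convert the energy scale: 5.82 MeV⁴ = 5.82e-12 GeV⁴.
Result: 5.82e-12 × 2.082e37 = 1.211e26 J/m³.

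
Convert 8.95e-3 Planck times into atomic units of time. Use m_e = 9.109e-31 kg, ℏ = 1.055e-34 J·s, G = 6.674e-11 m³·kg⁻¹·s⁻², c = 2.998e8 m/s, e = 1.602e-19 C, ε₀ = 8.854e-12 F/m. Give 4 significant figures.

Planck time: t_P = √(ℏG/c⁵) = 5.392e-44 s
atomic unit of time: τ_au = (4πε₀)²ℏ³/(m_e e⁴) = 2.423e-17 s
8.95e-3 × 5.392e-44 / 2.423e-17 = 1.992e-29

1.992e-29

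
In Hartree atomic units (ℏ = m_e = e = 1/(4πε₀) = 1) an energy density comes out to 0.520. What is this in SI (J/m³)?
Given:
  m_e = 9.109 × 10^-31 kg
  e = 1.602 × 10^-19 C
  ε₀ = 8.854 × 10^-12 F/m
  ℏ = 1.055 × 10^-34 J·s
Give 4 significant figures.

One atomic unit of energy density: u_au = E_h/a₀³ = m_e⁴e¹⁰/((4πε₀)⁵ℏ⁸) = 2.929 × 10^13 J/m³.
0.520 × 2.929 × 10^13 J/m³ = 1.523 × 10^13 J/m³

1.523 × 10^13 J/m³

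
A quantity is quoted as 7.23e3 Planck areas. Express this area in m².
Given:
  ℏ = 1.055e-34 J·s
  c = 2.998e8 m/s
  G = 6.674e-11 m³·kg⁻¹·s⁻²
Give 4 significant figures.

One Planck area: A_P = ℏG/c³ = 2.613e-70 m².
7.23e3 × 2.613e-70 m² = 1.889e-66 m²

1.889e-66 m²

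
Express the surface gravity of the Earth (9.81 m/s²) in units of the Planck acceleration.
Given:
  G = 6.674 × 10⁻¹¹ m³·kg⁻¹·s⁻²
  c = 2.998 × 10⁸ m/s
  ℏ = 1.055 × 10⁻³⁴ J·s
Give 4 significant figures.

1.764 × 10⁻⁵¹

Planck acceleration: a_P = √(c⁷/(ℏG)) = 5.560 × 10⁵¹ m/s².
9.81 / 5.560 × 10⁵¹ = 1.764 × 10⁻⁵¹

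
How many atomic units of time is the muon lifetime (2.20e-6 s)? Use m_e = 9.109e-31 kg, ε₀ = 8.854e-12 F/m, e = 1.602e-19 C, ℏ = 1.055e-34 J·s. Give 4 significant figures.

9.080e10

atomic unit of time: τ_au = (4πε₀)²ℏ³/(m_e e⁴) = 2.423e-17 s.
2.20e-6 / 2.423e-17 = 9.080e10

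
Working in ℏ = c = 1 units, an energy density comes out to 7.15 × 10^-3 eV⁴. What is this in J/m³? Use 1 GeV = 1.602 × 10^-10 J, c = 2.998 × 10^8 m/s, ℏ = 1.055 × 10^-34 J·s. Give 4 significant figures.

0.1488 J/m³

[E]/[L]³ = [E]⁴/(ℏc)³; restore (ℏc)⁻³.
1 GeV⁴ → 1/(ℏc)³ × (1 GeV in J)⁴ = 2.082 × 10^37 J/m³.
Convert the energy scale: 7.15 × 10^-3 eV⁴ = 7.15 × 10^-39 GeV⁴.
Result: 7.15 × 10^-39 × 2.082 × 10^37 = 0.1488 J/m³.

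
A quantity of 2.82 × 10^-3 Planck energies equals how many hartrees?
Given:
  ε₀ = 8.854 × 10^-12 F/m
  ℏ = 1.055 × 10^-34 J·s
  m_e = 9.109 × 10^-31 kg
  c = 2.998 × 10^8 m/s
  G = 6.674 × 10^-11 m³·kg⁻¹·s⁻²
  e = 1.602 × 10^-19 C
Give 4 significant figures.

Planck energy: E_P = √(ℏc⁵/G) = 1.957 × 10^9 J
hartree: E_h = m_e e⁴/(4πε₀ℏ)² = 4.354 × 10^-18 J
2.82 × 10^-3 × 1.957 × 10^9 / 4.354 × 10^-18 = 1.267 × 10^24

1.267 × 10^24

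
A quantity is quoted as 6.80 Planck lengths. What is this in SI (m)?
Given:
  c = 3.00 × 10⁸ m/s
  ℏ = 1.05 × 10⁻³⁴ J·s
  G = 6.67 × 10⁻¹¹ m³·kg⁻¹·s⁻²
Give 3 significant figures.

One Planck length: ℓ_P = √(ℏG/c³) = 1.61 × 10⁻³⁵ m.
6.80 × 1.61 × 10⁻³⁵ m = 1.10 × 10⁻³⁴ m

1.10 × 10⁻³⁴ m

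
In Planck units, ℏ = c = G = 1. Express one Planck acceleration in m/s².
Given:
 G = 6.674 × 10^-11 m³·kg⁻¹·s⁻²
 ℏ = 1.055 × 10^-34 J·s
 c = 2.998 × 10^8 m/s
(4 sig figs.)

Dimensional analysis gives a_P = √(c⁷/(ℏG)).
  = √(3.092 × 10^103)
  = 5.560 × 10^51 m/s²

5.560 × 10^51 m/s²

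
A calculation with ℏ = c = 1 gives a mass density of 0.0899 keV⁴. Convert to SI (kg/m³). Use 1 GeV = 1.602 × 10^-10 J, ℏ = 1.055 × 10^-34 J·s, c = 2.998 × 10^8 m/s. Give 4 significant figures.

Mass density is [E]/(c²[L]³) = [E]⁴/(ℏ³c⁵).
1 GeV⁴ → 1/(ℏ³c⁵) × (1 GeV in J)⁴ = 2.316 × 10^20 kg/m³.
Convert the energy scale: 0.0899 keV⁴ = 8.99 × 10^-26 GeV⁴.
Result: 8.99 × 10^-26 × 2.316 × 10^20 = 2.082 × 10^-5 kg/m³.

2.082 × 10^-5 kg/m³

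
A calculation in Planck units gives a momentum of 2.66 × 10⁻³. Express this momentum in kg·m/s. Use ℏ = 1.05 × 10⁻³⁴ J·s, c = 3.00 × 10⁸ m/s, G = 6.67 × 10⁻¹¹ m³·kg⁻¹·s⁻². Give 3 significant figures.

One Planck momentum: p_P = √(ℏc³/G) = 6.52 kg·m/s.
2.66 × 10⁻³ × 6.52 kg·m/s = 0.0173 kg·m/s

0.0173 kg·m/s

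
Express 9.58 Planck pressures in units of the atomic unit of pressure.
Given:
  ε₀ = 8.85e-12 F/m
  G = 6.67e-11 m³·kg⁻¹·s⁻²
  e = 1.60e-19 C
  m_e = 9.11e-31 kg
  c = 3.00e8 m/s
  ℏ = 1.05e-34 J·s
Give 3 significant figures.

Planck pressure: p_P = c⁷/(ℏG²) = 4.68e113 Pa
atomic unit of pressure: P_au = E_h/a₀³ = m_e⁴e¹⁰/((4πε₀)⁵ℏ⁸) = 3.01e13 Pa
9.58 × 4.68e113 / 3.01e13 = 1.49e101

1.49e101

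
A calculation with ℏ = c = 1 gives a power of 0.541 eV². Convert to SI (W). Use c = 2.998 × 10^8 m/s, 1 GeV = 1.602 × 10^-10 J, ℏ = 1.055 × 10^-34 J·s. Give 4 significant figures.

1.316 × 10^-4 W

Power is [E]/[T] = [E]²/ℏ.
1 GeV² → 1/ℏ × (1 GeV in J)² = 2.433 × 10^14 W.
Convert the energy scale: 0.541 eV² = 5.41 × 10^-19 GeV².
Result: 5.41 × 10^-19 × 2.433 × 10^14 = 1.316 × 10^-4 W.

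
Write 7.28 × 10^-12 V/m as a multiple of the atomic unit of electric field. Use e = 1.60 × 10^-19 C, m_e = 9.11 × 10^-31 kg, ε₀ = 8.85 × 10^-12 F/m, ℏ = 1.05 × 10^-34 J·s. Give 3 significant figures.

1.40 × 10^-23

atomic unit of electric field: E_au = E_h/(e a₀) = m_e²e⁵/((4πε₀)³ℏ⁴) = 5.20 × 10^11 V/m.
7.28 × 10^-12 / 5.20 × 10^11 = 1.40 × 10^-23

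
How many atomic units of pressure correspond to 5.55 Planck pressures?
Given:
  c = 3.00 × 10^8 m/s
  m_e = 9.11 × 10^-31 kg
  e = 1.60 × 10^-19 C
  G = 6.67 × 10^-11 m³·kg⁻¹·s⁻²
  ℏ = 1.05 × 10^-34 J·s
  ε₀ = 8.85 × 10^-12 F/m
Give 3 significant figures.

8.62 × 10^100

Planck pressure: p_P = c⁷/(ℏG²) = 4.68 × 10^113 Pa
atomic unit of pressure: P_au = E_h/a₀³ = m_e⁴e¹⁰/((4πε₀)⁵ℏ⁸) = 3.01 × 10^13 Pa
5.55 × 4.68 × 10^113 / 3.01 × 10^13 = 8.62 × 10^100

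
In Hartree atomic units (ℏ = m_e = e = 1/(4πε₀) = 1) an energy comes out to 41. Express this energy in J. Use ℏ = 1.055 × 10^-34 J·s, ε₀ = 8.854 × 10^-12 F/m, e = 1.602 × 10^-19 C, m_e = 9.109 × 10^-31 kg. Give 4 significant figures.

1.785 × 10^-16 J

One hartree: E_h = m_e e⁴/(4πε₀ℏ)² = 4.354 × 10^-18 J.
41 × 4.354 × 10^-18 J = 1.785 × 10^-16 J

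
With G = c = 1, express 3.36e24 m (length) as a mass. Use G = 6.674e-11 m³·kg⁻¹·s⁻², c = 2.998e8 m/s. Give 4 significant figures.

Length → mass via c²/G.
3.36e24 m × (c²/G) = 4.525e51 kg

4.525e51 kg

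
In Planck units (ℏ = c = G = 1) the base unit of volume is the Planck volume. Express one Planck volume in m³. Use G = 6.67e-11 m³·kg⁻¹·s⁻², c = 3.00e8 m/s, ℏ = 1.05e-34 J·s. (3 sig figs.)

4.18e-105 m³

V_P = (ℏG/c³)^(3/2)
  = √(1.75e-209)
  = 4.18e-105 m³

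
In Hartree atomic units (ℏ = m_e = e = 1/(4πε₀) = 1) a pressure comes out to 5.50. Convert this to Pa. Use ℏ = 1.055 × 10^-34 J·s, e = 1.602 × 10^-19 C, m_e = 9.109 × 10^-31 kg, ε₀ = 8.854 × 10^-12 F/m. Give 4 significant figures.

One atomic unit of pressure: P_au = E_h/a₀³ = m_e⁴e¹⁰/((4πε₀)⁵ℏ⁸) = 2.929 × 10^13 Pa.
5.50 × 2.929 × 10^13 Pa = 1.611 × 10^14 Pa

1.611 × 10^14 Pa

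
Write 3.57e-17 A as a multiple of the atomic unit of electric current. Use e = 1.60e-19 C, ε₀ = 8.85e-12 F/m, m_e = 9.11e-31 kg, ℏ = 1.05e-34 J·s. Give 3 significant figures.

5.35e-15

atomic unit of electric current: I_au = e E_h/ℏ = m_e e⁵/((4πε₀)²ℏ³) = 6.67e-3 A.
3.57e-17 / 6.67e-3 = 5.35e-15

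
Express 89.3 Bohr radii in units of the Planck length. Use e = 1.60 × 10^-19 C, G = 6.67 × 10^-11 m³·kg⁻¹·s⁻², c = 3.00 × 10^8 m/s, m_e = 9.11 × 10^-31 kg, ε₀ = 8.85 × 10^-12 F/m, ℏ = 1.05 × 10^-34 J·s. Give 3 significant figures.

2.92 × 10^26

Bohr radius: a₀ = 4πε₀ℏ²/(m_e e²) = 5.26 × 10^-11 m
Planck length: ℓ_P = √(ℏG/c³) = 1.61 × 10^-35 m
89.3 × 5.26 × 10^-11 / 1.61 × 10^-35 = 2.92 × 10^26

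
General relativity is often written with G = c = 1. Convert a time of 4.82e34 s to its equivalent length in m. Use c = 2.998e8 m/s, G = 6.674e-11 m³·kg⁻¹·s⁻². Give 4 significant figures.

1.445e43 m

Time → length via c.
4.82e34 s × (c) = 1.445e43 m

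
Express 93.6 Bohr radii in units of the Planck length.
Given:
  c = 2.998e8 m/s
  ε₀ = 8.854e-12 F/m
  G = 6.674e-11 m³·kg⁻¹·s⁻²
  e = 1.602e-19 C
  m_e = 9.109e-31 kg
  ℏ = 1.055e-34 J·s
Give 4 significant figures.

3.067e26

Bohr radius: a₀ = 4πε₀ℏ²/(m_e e²) = 5.297e-11 m
Planck length: ℓ_P = √(ℏG/c³) = 1.616e-35 m
93.6 × 5.297e-11 / 1.616e-35 = 3.067e26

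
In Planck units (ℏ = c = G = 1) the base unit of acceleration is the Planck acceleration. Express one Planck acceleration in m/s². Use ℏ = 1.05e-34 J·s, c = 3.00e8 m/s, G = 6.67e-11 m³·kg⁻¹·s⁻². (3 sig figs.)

a_P = √(c⁷/(ℏG))
  = √(3.12e103)
  = 5.59e51 m/s²

5.59e51 m/s²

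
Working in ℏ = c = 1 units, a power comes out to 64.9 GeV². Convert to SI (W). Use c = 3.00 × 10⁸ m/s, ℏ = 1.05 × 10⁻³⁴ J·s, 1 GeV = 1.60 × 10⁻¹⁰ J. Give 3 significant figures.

Power is [E]/[T] = [E]²/ℏ.
1 GeV² → 1/ℏ × (1 GeV in J)² = 2.44 × 10¹⁴ W.
Result: 64.9 × 2.44 × 10¹⁴ = 1.58 × 10¹⁶ W.

1.58 × 10¹⁶ W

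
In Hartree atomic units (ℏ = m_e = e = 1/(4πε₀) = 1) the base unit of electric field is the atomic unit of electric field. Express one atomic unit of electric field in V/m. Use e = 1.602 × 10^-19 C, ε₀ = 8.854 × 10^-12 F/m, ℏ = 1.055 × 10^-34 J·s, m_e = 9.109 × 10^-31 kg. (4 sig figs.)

E_au = E_h/(e a₀) = m_e²e⁵/((4πε₀)³ℏ⁴)
E_h = 4.354 × 10^-18 J
a₀ = 5.297 × 10^-11 m
E_h/(e·a₀) = 5.131 × 10^11 V/m

5.131 × 10^11 V/m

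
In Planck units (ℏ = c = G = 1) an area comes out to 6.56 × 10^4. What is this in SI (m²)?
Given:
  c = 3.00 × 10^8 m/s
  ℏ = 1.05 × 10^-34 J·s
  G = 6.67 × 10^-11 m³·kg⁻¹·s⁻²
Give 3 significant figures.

One Planck area: A_P = ℏG/c³ = 2.59 × 10^-70 m².
6.56 × 10^4 × 2.59 × 10^-70 m² = 1.70 × 10^-65 m²

1.70 × 10^-65 m²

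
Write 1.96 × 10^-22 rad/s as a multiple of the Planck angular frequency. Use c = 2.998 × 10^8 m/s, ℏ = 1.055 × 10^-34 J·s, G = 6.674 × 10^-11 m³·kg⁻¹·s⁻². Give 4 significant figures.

Planck angular frequency: ω_P = √(c⁵/(ℏG)) = 1.855 × 10^43 rad/s.
1.96 × 10^-22 / 1.855 × 10^43 = 1.057 × 10^-65

1.057 × 10^-65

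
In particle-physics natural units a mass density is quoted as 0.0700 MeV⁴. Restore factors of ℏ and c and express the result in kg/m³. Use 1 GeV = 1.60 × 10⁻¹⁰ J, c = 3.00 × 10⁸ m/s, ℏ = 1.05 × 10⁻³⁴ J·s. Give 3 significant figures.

Mass density is [E]/(c²[L]³) = [E]⁴/(ℏ³c⁵).
1 GeV⁴ → 1/(ℏ³c⁵) × (1 GeV in J)⁴ = 2.33 × 10²⁰ kg/m³.
Convert the energy scale: 0.0700 MeV⁴ = 7.00 × 10⁻¹⁴ GeV⁴.
Result: 7.00 × 10⁻¹⁴ × 2.33 × 10²⁰ = 1.63 × 10⁷ kg/m³.

1.63 × 10⁷ kg/m³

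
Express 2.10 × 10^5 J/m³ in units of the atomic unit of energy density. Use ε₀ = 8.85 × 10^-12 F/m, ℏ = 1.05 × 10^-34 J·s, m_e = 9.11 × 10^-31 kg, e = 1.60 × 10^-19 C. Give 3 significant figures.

6.97 × 10^-9

atomic unit of energy density: u_au = E_h/a₀³ = m_e⁴e¹⁰/((4πε₀)⁵ℏ⁸) = 3.01 × 10^13 J/m³.
2.10 × 10^5 / 3.01 × 10^13 = 6.97 × 10^-9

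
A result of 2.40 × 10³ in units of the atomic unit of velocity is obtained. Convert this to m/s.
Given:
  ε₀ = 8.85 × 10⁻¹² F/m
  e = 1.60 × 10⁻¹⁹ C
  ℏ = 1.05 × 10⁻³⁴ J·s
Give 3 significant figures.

One atomic unit of velocity: v_au = e²/(4πε₀ℏ) = 2.19 × 10⁶ m/s.
2.40 × 10³ × 2.19 × 10⁶ m/s = 5.26 × 10⁹ m/s

5.26 × 10⁹ m/s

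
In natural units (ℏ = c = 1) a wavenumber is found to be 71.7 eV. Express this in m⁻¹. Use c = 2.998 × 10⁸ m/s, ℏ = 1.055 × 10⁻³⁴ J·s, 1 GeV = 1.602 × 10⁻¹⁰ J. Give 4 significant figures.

3.632 × 10⁸ m⁻¹

Inverse length is [E]/(ℏc).
1 GeV → 1/(ℏc) × (1 GeV in J) = 5.065 × 10¹⁵ m⁻¹.
Convert the energy scale: 71.7 eV = 7.17 × 10⁻⁸ GeV.
Result: 7.17 × 10⁻⁸ × 5.065 × 10¹⁵ = 3.632 × 10⁸ m⁻¹.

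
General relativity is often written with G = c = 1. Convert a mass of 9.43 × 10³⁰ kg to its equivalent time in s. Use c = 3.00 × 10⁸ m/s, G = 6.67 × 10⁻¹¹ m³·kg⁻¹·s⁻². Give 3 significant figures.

Mass → time via G/c³.
9.43 × 10³⁰ kg × (G/c³) = 2.33 × 10⁻⁵ s

2.33 × 10⁻⁵ s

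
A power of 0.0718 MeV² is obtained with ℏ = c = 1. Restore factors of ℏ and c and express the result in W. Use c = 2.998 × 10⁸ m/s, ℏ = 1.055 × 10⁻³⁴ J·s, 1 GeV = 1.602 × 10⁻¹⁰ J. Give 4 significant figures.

1.747 × 10⁷ W

Power is [E]/[T] = [E]²/ℏ.
1 GeV² → 1/ℏ × (1 GeV in J)² = 2.433 × 10¹⁴ W.
Convert the energy scale: 0.0718 MeV² = 7.18 × 10⁻⁸ GeV².
Result: 7.18 × 10⁻⁸ × 2.433 × 10¹⁴ = 1.747 × 10⁷ W.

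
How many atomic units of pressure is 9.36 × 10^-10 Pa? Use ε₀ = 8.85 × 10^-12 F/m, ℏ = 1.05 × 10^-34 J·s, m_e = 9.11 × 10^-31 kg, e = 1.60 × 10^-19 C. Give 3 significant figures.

atomic unit of pressure: P_au = E_h/a₀³ = m_e⁴e¹⁰/((4πε₀)⁵ℏ⁸) = 3.01 × 10^13 Pa.
9.36 × 10^-10 / 3.01 × 10^13 = 3.11 × 10^-23

3.11 × 10^-23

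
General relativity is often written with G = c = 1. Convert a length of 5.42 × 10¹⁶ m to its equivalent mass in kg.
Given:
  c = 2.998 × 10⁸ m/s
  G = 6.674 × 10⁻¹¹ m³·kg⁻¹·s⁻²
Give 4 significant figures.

Length → mass via c²/G.
5.42 × 10¹⁶ m × (c²/G) = 7.299 × 10⁴³ kg

7.299 × 10⁴³ kg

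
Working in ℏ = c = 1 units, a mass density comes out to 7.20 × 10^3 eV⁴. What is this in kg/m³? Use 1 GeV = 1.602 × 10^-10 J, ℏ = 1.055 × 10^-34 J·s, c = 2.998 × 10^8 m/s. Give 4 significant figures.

Mass density is [E]/(c²[L]³) = [E]⁴/(ℏ³c⁵).
1 GeV⁴ → 1/(ℏ³c⁵) × (1 GeV in J)⁴ = 2.316 × 10^20 kg/m³.
Convert the energy scale: 7.20 × 10^3 eV⁴ = 7.20 × 10^-33 GeV⁴.
Result: 7.20 × 10^-33 × 2.316 × 10^20 = 1.668 × 10^-12 kg/m³.

1.668 × 10^-12 kg/m³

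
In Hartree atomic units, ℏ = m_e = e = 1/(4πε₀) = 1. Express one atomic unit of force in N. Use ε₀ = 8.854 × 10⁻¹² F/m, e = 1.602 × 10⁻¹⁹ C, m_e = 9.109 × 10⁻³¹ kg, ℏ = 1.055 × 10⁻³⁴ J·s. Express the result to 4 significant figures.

8.220 × 10⁻⁸ N

Dimensional analysis gives F_au = E_h/a₀ = m_e²e⁶/((4πε₀)³ℏ⁴).
E_h = 4.354 × 10⁻¹⁸ J
a₀ = 5.297 × 10⁻¹¹ m
E_h/a₀ = 8.220 × 10⁻⁸ N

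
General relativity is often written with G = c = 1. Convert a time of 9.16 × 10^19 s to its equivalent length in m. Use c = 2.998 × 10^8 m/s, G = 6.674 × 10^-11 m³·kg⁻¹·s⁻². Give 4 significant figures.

Time → length via c.
9.16 × 10^19 s × (c) = 2.746 × 10^28 m

2.746 × 10^28 m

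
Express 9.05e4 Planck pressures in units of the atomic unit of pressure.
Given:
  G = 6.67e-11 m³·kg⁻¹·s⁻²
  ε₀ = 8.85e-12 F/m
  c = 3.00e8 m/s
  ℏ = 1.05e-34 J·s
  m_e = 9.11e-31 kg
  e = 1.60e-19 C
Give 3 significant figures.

Planck pressure: p_P = c⁷/(ℏG²) = 4.68e113 Pa
atomic unit of pressure: P_au = E_h/a₀³ = m_e⁴e¹⁰/((4πε₀)⁵ℏ⁸) = 3.01e13 Pa
9.05e4 × 4.68e113 / 3.01e13 = 1.41e105

1.41e105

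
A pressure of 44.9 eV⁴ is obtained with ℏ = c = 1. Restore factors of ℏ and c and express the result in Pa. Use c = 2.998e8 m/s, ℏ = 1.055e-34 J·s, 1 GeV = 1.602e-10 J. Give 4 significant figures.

Pressure is [E]/[L]³ = [E]⁴/(ℏc)³.
1 GeV⁴ → 1/(ℏc)³ × (1 GeV in J)⁴ = 2.082e37 Pa.
Convert the energy scale: 44.9 eV⁴ = 4.49e-35 GeV⁴.
Result: 4.49e-35 × 2.082e37 = 934.6 Pa.

934.6 Pa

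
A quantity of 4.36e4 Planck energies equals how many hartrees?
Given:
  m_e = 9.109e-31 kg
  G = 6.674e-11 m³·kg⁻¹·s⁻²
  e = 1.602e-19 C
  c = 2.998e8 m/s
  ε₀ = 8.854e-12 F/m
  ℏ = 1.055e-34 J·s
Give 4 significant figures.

Planck energy: E_P = √(ℏc⁵/G) = 1.957e9 J
hartree: E_h = m_e e⁴/(4πε₀ℏ)² = 4.354e-18 J
4.36e4 × 1.957e9 / 4.354e-18 = 1.959e31

1.959e31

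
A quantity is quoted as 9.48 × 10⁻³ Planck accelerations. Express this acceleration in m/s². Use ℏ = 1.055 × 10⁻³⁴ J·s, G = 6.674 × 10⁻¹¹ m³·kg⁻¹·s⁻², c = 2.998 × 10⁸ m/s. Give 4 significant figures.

5.271 × 10⁴⁹ m/s²

One Planck acceleration: a_P = √(c⁷/(ℏG)) = 5.560 × 10⁵¹ m/s².
9.48 × 10⁻³ × 5.560 × 10⁵¹ m/s² = 5.271 × 10⁴⁹ m/s²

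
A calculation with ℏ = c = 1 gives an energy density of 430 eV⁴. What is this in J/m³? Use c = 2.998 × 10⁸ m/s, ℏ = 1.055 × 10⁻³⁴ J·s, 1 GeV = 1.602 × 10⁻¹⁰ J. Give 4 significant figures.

[E]/[L]³ = [E]⁴/(ℏc)³; restore (ℏc)⁻³.
1 GeV⁴ → 1/(ℏc)³ × (1 GeV in J)⁴ = 2.082 × 10³⁷ J/m³.
Convert the energy scale: 430 eV⁴ = 4.30 × 10⁻³⁴ GeV⁴.
Result: 4.30 × 10⁻³⁴ × 2.082 × 10³⁷ = 8.951 × 10³ J/m³.

8.951 × 10³ J/m³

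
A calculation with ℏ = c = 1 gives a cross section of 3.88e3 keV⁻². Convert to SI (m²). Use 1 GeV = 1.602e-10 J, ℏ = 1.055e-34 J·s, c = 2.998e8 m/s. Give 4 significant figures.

1.512e-16 m²

Area is [L]² = [E]⁻²·(ℏc)²; restore (ℏc)².
1 GeV⁻² → (ℏc)² × (1 GeV in J)⁻² = 3.898e-32 m².
Convert the energy scale: 3.88e3 keV⁻² = 3.88e15 GeV⁻².
Result: 3.88e15 × 3.898e-32 = 1.512e-16 m².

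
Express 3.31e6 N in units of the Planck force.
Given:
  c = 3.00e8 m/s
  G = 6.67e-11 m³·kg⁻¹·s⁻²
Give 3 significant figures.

2.73e-38

Planck force: F_P = c⁴/G = 1.21e44 N.
3.31e6 / 1.21e44 = 2.73e-38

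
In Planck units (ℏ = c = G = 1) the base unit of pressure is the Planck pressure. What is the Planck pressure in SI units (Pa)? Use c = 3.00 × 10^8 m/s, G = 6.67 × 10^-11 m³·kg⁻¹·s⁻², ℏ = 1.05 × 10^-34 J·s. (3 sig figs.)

4.68 × 10^113 Pa

p_P = c⁷/(ℏG²)
  = 2.19 × 10^59 / 4.67 × 10^-55
  = 4.68 × 10^113 Pa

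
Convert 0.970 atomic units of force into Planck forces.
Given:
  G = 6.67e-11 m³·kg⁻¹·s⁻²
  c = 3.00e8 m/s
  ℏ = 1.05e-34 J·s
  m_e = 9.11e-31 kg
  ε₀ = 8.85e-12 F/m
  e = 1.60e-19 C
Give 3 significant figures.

6.65e-52

atomic unit of force: F_au = E_h/a₀ = m_e²e⁶/((4πε₀)³ℏ⁴) = 8.33e-8 N
Planck force: F_P = c⁴/G = 1.21e44 N
0.970 × 8.33e-8 / 1.21e44 = 6.65e-52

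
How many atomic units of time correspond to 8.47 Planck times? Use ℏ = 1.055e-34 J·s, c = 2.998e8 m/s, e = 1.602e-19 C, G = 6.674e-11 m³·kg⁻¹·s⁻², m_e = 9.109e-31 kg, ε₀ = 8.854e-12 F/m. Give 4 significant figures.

Planck time: t_P = √(ℏG/c⁵) = 5.392e-44 s
atomic unit of time: τ_au = (4πε₀)²ℏ³/(m_e e⁴) = 2.423e-17 s
8.47 × 5.392e-44 / 2.423e-17 = 1.885e-26

1.885e-26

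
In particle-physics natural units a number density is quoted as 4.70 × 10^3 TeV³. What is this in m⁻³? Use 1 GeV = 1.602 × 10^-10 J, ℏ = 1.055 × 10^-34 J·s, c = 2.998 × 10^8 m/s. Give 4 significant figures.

6.107 × 10^59 m⁻³

Number density is [L]⁻³ = [E]³/(ℏc)³.
1 GeV³ → 1/(ℏc)³ × (1 GeV in J)³ = 1.299 × 10^47 m⁻³.
Convert the energy scale: 4.70 × 10^3 TeV³ = 4.70 × 10^12 GeV³.
Result: 4.70 × 10^12 × 1.299 × 10^47 = 6.107 × 10^59 m⁻³.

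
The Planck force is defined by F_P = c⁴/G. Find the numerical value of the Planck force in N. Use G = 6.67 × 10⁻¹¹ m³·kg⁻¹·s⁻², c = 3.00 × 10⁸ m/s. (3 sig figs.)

1.21 × 10⁴⁴ N

F_P = c⁴/G
  = 8.10 × 10³³ / 6.67 × 10⁻¹¹
  = 1.21 × 10⁴⁴ N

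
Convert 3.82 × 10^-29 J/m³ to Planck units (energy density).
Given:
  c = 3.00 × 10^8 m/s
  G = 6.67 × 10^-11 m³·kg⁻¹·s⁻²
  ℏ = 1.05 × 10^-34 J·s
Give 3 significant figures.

8.16 × 10^-143

Planck energy density: u_P = c⁷/(ℏG²) = 4.68 × 10^113 J/m³.
3.82 × 10^-29 / 4.68 × 10^113 = 8.16 × 10^-143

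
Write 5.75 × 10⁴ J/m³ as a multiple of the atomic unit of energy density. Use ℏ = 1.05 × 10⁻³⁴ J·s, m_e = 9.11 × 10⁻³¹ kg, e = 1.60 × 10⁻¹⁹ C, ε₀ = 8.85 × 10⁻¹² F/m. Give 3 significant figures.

atomic unit of energy density: u_au = E_h/a₀³ = m_e⁴e¹⁰/((4πε₀)⁵ℏ⁸) = 3.01 × 10¹³ J/m³.
5.75 × 10⁴ / 3.01 × 10¹³ = 1.91 × 10⁻⁹

1.91 × 10⁻⁹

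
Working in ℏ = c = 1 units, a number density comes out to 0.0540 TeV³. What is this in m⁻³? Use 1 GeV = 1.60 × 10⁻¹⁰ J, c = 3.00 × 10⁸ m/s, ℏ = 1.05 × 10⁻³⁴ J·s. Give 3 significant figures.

7.08 × 10⁵⁴ m⁻³

Number density is [L]⁻³ = [E]³/(ℏc)³.
1 GeV³ → 1/(ℏc)³ × (1 GeV in J)³ = 1.31 × 10⁴⁷ m⁻³.
Convert the energy scale: 0.0540 TeV³ = 5.40 × 10⁷ GeV³.
Result: 5.40 × 10⁷ × 1.31 × 10⁴⁷ = 7.08 × 10⁵⁴ m⁻³.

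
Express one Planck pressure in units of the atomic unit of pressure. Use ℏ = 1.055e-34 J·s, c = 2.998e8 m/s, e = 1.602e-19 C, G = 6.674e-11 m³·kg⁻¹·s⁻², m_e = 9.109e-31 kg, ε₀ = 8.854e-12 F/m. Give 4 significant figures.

1.581e100

Planck pressure: p_P = c⁷/(ℏG²) = 4.632e113 Pa
atomic unit of pressure: P_au = E_h/a₀³ = m_e⁴e¹⁰/((4πε₀)⁵ℏ⁸) = 2.929e13 Pa
ratio = 4.632e113 / 2.929e13 = 1.581e100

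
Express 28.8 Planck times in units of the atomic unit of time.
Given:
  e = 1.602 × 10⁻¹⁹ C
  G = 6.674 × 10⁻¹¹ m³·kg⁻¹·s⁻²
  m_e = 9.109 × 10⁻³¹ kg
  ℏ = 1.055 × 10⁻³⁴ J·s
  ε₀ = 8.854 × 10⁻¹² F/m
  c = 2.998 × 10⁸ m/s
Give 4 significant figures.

Planck time: t_P = √(ℏG/c⁵) = 5.392 × 10⁻⁴⁴ s
atomic unit of time: τ_au = (4πε₀)²ℏ³/(m_e e⁴) = 2.423 × 10⁻¹⁷ s
28.8 × 5.392 × 10⁻⁴⁴ / 2.423 × 10⁻¹⁷ = 6.409 × 10⁻²⁶

6.409 × 10⁻²⁶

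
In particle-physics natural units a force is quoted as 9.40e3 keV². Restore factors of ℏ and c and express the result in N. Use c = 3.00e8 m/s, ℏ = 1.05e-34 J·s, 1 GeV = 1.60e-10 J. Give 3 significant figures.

7.64e-3 N

Force is [E]/[L] = [E]²/(ℏc); restore (ℏc)⁻¹.
1 GeV² → 1/(ℏc) × (1 GeV in J)² = 8.13e5 N.
Convert the energy scale: 9.40e3 keV² = 9.40e-9 GeV².
Result: 9.40e-9 × 8.13e5 = 7.64e-3 N.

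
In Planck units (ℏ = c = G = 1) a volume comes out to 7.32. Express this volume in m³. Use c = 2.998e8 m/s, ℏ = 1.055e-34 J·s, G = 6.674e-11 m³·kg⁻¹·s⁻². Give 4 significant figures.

One Planck volume: V_P = (ℏG/c³)^(3/2) = 4.224e-105 m³.
7.32 × 4.224e-105 m³ = 3.092e-104 m³

3.092e-104 m³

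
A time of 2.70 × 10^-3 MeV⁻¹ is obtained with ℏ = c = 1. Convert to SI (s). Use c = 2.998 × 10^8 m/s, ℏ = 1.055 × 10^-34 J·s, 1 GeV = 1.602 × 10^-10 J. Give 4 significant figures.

A time is [E]⁻¹ in ℏ=c=1; restore one factor of ℏ.
1 GeV⁻¹ → ℏ × (1 GeV in J)⁻¹ = 6.586 × 10^-25 s.
Convert the energy scale: 2.70 × 10^-3 MeV⁻¹ = 2.70 GeV⁻¹.
Result: 2.70 × 6.586 × 10^-25 = 1.778 × 10^-24 s.

1.778 × 10^-24 s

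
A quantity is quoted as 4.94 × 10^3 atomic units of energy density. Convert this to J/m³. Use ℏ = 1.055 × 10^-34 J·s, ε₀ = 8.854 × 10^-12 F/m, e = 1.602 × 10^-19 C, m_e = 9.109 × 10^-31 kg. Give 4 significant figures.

One atomic unit of energy density: u_au = E_h/a₀³ = m_e⁴e¹⁰/((4πε₀)⁵ℏ⁸) = 2.929 × 10^13 J/m³.
4.94 × 10^3 × 2.929 × 10^13 J/m³ = 1.447 × 10^17 J/m³

1.447 × 10^17 J/m³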